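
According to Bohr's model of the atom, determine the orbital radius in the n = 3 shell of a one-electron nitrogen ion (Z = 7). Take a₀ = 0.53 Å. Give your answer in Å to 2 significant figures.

r_n = n²a₀/Z = 3² × 0.53 / 7
    = 9 × 0.53 / 7 = 0.68 Å

0.68 Å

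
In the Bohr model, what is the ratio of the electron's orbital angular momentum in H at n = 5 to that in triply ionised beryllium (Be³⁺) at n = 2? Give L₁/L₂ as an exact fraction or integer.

L = nℏ is independent of Z.
L₁/L₂ = n₁/n₂ = 5/2 = 5/2

5/2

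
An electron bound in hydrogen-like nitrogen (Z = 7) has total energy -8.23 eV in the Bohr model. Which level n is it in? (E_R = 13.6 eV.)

E_n = −E_R Z²/n² ⇒ n² = E_R Z²/(−E_n) = 13.6 × 7² / 8.23 ≈ 80.97
n = 9

9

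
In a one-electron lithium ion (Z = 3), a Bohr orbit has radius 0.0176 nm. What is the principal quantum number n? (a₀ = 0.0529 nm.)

r_n = n²a₀/Z ⇒ n² = rZ/a₀ = 0.0176 × 3 / 0.0529 ≈ 1.00
n = 1

1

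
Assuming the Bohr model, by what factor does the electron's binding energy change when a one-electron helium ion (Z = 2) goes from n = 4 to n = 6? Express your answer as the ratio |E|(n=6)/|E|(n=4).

4/9

|E| ∝ Z^2 · n^-2; with Z fixed, |E| ∝ n^-2.
|E|(n=6)/|E|(n=4) = (6/4)^-2 = 4/9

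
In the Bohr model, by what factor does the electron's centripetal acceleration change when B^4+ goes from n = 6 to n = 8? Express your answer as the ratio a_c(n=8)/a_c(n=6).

81/256

a_c ∝ Z^3 · n^-4; with Z fixed, a_c ∝ n^-4.
a_c(n=8)/a_c(n=6) = (8/6)^-4 = 81/256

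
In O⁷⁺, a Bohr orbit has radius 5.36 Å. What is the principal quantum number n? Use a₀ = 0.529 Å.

r_n = n²a₀/Z ⇒ n² = rZ/a₀ = 5.36 × 8 / 0.529 ≈ 81.06
n = 9

9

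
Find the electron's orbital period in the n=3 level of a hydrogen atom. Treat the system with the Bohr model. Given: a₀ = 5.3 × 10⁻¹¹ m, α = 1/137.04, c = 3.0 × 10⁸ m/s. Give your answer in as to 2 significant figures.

4100 as

r = n²a₀/Z = 3²·5.3 × 10⁻¹¹/1 = 4.8 × 10⁻¹⁰ m
v = Zαc/n = 1·0.0073·3.0 × 10⁸/3 = 7.3 × 10⁵ m/s
T = 2πr/v = 4.1 × 10⁻¹⁵ s = 4100 as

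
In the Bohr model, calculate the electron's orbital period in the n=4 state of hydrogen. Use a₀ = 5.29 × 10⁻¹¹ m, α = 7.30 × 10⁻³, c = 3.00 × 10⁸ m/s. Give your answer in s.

9.71 × 10⁻¹⁵ s

r = n²a₀/Z = 4²·5.29 × 10⁻¹¹/1 = 8.46 × 10⁻¹⁰ m
v = Zαc/n = 1·0.00730·3.00 × 10⁸/4 = 5.47 × 10⁵ m/s
T = 2πr/v = 9.71 × 10⁻¹⁵ s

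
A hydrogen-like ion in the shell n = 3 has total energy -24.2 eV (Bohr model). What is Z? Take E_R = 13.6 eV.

4

E_n = −E_R Z²/n² ⇒ Z² = −E_n n²/E_R = 24.2 × 3² / 13.6 ≈ 16.01
Z = 4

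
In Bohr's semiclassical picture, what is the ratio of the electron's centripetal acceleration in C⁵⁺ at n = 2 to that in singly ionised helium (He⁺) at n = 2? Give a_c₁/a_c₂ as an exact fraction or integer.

27

a_c ∝ Z^3 · n^-4
a_c₁/a_c₂ = (6/2)^3 · (2/2)^-4 = 27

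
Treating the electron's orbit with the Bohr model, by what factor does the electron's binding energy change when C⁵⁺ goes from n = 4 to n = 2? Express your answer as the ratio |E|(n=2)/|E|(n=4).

4

|E| ∝ Z^2 · n^-2; with Z fixed, |E| ∝ n^-2.
|E|(n=2)/|E|(n=4) = (2/4)^-2 = 4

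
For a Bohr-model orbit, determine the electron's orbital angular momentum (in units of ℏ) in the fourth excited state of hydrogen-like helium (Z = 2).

5

L_n = nℏ, so L/ℏ = n = 5.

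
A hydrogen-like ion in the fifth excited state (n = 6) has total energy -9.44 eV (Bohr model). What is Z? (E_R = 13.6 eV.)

5

E_n = −E_R Z²/n² ⇒ Z² = −E_n n²/E_R = 9.44 × 6² / 13.6 ≈ 24.99
Z = 5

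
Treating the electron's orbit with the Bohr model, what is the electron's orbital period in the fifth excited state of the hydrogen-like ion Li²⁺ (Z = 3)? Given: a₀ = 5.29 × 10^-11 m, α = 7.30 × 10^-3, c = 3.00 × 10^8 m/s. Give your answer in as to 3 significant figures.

3640 as

r = n²a₀/Z = 6²·5.29 × 10^-11/3 = 6.35 × 10^-10 m
v = Zαc/n = 3·0.00730·3.00 × 10^8/6 = 1.09 × 10^6 m/s
T = 2πr/v = 3.64 × 10^-15 s = 3640 as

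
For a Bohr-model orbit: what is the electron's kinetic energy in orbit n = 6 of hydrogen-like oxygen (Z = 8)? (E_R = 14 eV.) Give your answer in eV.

For a Coulomb orbit the virial theorem gives K = −E_n.
E_n = −E_R·Z²/n², so K = E_R·Z²/n² = 14 × 8²/6² = 25 eV

25 eV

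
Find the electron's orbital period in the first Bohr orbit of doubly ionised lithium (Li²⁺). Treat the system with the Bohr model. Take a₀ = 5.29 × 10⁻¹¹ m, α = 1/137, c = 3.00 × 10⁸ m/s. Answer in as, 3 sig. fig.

16.9 as

r = n²a₀/Z = 1²·5.29 × 10⁻¹¹/3 = 1.76 × 10⁻¹¹ m
v = Zαc/n = 3·0.00730·3.00 × 10⁸/1 = 6.57 × 10⁶ m/s
T = 2πr/v = 1.69 × 10⁻¹⁷ s = 16.9 as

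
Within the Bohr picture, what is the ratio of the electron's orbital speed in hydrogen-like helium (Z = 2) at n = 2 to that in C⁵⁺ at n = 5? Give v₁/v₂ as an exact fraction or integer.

v ∝ Z^1 · n^-1
v₁/v₂ = (2/6)^1 · (2/5)^-1 = 5/6

5/6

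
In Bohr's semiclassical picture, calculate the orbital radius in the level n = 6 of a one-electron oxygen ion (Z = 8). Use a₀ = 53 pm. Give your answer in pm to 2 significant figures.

240 pm

r_n = n²a₀/Z = 6² × 53 / 8
    = 36 × 53 / 8 = 240 pm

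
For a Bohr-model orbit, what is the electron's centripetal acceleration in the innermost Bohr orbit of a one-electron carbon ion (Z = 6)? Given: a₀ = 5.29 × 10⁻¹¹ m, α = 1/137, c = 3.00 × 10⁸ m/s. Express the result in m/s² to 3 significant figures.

r = n²a₀/Z = 8.82 × 10⁻¹² m, v = Zαc/n = 1.31 × 10⁷ m/s
a = v²/r = (1.31 × 10⁷)² / 8.82 × 10⁻¹² = 1.96 × 10²⁵ m/s²

1.96 × 10²⁵ m/s²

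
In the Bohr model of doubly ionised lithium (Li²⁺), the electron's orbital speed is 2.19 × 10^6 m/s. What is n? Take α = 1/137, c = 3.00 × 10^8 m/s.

v_n = Zαc/n ⇒ n = Zαc/v = 3 × 0.00730 × 3.00 × 10^8 / 2.19 × 10^6 ≈ 3.00
n = 3

3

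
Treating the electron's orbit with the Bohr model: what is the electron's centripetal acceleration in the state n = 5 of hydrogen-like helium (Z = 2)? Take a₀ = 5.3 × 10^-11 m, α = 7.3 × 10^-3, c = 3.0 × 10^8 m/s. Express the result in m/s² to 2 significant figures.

1.2 × 10^21 m/s²

r = n²a₀/Z = 6.6 × 10^-10 m, v = Zαc/n = 8.8 × 10^5 m/s
a = v²/r = (8.8 × 10^5)² / 6.6 × 10^-10 = 1.2 × 10^21 m/s²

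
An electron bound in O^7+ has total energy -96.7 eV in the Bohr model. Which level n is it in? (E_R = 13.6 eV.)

3

E_n = −E_R Z²/n² ⇒ n² = E_R Z²/(−E_n) = 13.6 × 8² / 96.7 ≈ 9.00
n = 3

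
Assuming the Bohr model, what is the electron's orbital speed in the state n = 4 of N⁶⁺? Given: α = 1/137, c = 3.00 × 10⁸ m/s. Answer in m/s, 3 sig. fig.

v_n = Zαc/n = 7 × 0.00730 × 3.00 × 10⁸ / 4
    = 3.83 × 10⁶ m/s

3.83 × 10⁶ m/s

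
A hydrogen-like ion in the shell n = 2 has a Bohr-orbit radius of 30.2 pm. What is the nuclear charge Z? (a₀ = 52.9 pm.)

r_n = n²a₀/Z ⇒ Z = n²a₀/r = 2² × 52.9 / 30.2 ≈ 7.01
Z = 7

7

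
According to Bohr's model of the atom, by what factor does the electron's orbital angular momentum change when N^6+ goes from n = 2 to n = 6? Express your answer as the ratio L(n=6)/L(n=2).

L = nℏ depends only on n, so L ∝ n.
L(n=6)/L(n=2) = (6/2)^1 = 3

3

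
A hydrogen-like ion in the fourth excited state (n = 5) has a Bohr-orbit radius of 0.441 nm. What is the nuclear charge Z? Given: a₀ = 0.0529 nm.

3

r_n = n²a₀/Z ⇒ Z = n²a₀/r = 5² × 0.0529 / 0.441 ≈ 3.00
Z = 3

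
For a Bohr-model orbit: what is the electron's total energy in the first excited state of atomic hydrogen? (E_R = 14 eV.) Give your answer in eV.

E_n = −E_R·Z²/n² = −14 × 1²/2² = -3.5 eV

-3.5 eV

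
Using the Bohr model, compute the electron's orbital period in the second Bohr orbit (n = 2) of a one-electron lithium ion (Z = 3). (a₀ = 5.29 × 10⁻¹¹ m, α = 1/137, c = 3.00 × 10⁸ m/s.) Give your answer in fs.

r = n²a₀/Z = 2²·5.29 × 10⁻¹¹/3 = 7.05 × 10⁻¹¹ m
v = Zαc/n = 3·0.00730·3.00 × 10⁸/2 = 3.28 × 10⁶ m/s
T = 2πr/v = 1.35 × 10⁻¹⁶ s = 0.135 fs

0.135 fs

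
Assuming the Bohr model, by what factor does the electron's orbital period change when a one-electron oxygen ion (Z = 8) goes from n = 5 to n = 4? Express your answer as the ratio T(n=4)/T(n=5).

64/125

T ∝ Z^-2 · n^3; with Z fixed, T ∝ n^3.
T(n=4)/T(n=5) = (4/5)^3 = 64/125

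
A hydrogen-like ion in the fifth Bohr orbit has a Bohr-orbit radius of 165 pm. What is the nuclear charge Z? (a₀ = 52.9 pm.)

r_n = n²a₀/Z ⇒ Z = n²a₀/r = 5² × 52.9 / 165 ≈ 8.02
Z = 8

8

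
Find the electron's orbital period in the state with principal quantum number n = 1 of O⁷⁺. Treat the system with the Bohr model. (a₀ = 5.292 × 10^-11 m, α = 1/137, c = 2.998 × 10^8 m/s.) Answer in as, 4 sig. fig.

2.374 as

r = n²a₀/Z = 1²·5.292 × 10^-11/8 = 6.615 × 10^-12 m
v = Zαc/n = 8·0.007299·2.998 × 10^8/1 = 1.751 × 10^7 m/s
T = 2πr/v = 2.374 × 10^-18 s = 2.374 as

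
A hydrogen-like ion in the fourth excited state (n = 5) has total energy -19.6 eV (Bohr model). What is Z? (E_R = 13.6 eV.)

E_n = −E_R Z²/n² ⇒ Z² = −E_n n²/E_R = 19.6 × 5² / 13.6 ≈ 36.03
Z = 6

6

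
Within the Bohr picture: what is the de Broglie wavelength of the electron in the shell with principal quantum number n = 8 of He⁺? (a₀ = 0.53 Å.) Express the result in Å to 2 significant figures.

13 Å

The Bohr quantisation condition is nλ = 2πr_n.
r_n = n²a₀/Z = 17 Å
λ = 2πr_n/n = 2π·17/8 = 13 Å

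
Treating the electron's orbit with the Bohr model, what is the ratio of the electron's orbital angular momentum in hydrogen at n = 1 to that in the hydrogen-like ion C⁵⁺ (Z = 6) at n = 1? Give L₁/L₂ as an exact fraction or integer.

L = nℏ is independent of Z.
L₁/L₂ = n₁/n₂ = 1/1 = 1

1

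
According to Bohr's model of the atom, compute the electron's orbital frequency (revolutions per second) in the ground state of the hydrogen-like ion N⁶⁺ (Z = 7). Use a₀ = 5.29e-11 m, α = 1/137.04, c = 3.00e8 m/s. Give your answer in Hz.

3.23e17 Hz

r = n²a₀/Z = 7.56e-12 m, v = Zαc/n = 1.53e7 m/s
f = v/(2πr) = 3.23e17 Hz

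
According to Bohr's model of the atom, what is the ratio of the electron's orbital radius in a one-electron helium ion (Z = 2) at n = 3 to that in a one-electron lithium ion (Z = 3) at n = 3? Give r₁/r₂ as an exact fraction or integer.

3/2

r ∝ Z^-1 · n^2
r₁/r₂ = (2/3)^-1 · (3/3)^2 = 3/2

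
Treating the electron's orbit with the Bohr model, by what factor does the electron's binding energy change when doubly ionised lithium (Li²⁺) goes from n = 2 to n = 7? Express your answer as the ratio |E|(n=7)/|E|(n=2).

4/49

|E| ∝ Z^2 · n^-2; with Z fixed, |E| ∝ n^-2.
|E|(n=7)/|E|(n=2) = (7/2)^-2 = 4/49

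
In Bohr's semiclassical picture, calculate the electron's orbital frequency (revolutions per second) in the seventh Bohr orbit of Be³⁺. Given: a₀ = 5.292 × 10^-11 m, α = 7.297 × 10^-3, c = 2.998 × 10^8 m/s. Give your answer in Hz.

r = n²a₀/Z = 6.483 × 10^-10 m, v = Zαc/n = 1.250 × 10^6 m/s
f = v/(2πr) = 3.069 × 10^14 Hz

3.069 × 10^14 Hz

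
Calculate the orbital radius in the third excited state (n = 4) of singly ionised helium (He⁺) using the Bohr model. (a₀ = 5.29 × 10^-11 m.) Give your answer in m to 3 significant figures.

r_n = n²a₀/Z = 4² × 5.29 × 10^-11 / 2
    = 16 × 5.29 × 10^-11 / 2 = 4.23 × 10^-10 m

4.23 × 10^-10 m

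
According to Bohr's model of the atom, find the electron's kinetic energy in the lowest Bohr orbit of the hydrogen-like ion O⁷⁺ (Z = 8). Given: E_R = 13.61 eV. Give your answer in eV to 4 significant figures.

For a Coulomb orbit the virial theorem gives K = −E_n.
E_n = −E_R·Z²/n², so K = E_R·Z²/n² = 13.61 × 8²/1² = 871.0 eV

871.0 eV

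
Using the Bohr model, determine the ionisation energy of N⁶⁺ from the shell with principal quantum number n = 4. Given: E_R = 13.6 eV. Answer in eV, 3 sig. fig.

E_n = −E_R·Z²/n² = −13.6 × 7²/4² eV = -41.6 eV
Ionisation energy = −E_n = 41.6 eV

41.6 eV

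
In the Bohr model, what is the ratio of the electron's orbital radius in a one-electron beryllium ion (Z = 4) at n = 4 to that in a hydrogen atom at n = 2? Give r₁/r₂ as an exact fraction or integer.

1

r ∝ Z^-1 · n^2
r₁/r₂ = (4/1)^-1 · (4/2)^2 = 1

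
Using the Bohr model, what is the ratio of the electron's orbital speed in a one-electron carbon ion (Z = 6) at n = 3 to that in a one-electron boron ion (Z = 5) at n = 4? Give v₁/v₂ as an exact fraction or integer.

8/5

v ∝ Z^1 · n^-1
v₁/v₂ = (6/5)^1 · (3/4)^-1 = 8/5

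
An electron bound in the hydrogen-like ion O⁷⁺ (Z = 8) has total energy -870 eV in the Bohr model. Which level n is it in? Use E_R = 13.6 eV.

E_n = −E_R Z²/n² ⇒ n² = E_R Z²/(−E_n) = 13.6 × 8² / 870 ≈ 1.00
n = 1

1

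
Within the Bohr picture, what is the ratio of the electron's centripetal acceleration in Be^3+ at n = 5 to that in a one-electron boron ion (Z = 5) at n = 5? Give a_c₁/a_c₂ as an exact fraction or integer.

a_c ∝ Z^3 · n^-4
a_c₁/a_c₂ = (4/5)^3 · (5/5)^-4 = 64/125

64/125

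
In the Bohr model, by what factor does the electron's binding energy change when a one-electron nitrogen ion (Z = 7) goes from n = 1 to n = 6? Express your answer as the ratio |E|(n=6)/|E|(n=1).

|E| ∝ Z^2 · n^-2; with Z fixed, |E| ∝ n^-2.
|E|(n=6)/|E|(n=1) = (6/1)^-2 = 1/36

1/36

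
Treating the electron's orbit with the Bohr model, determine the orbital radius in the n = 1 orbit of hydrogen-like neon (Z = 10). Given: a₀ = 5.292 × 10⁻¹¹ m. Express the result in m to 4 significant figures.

r_n = n²a₀/Z = 1² × 5.292 × 10⁻¹¹ / 10
    = 1 × 5.292 × 10⁻¹¹ / 10 = 5.292 × 10⁻¹² m

5.292 × 10⁻¹² m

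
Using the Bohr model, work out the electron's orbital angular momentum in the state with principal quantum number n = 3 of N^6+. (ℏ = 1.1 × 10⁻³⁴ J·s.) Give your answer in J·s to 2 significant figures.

L_n = nℏ = 3 × 1.1 × 10⁻³⁴ = 3.3 × 10⁻³⁴ J·s

3.3 × 10⁻³⁴ J·s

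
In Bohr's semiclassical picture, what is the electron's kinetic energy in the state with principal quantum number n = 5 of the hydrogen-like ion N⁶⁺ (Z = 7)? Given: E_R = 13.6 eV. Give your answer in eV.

26.7 eV

For a Coulomb orbit the virial theorem gives K = −E_n.
E_n = −E_R·Z²/n², so K = E_R·Z²/n² = 13.6 × 7²/5² = 26.7 eV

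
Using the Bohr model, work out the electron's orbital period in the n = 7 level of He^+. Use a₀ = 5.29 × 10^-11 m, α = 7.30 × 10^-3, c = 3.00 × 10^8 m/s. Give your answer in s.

1.30 × 10^-14 s

r = n²a₀/Z = 7²·5.29 × 10^-11/2 = 1.30 × 10^-9 m
v = Zαc/n = 2·0.00730·3.00 × 10^8/7 = 6.26 × 10^5 m/s
T = 2πr/v = 1.30 × 10^-14 s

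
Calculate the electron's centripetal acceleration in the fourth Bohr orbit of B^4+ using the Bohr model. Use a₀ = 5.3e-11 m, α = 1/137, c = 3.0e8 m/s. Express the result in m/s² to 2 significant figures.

r = n²a₀/Z = 1.7e-10 m, v = Zαc/n = 2.7e6 m/s
a = v²/r = (2.7e6)² / 1.7e-10 = 4.4e22 m/s²

4.4e22 m/s²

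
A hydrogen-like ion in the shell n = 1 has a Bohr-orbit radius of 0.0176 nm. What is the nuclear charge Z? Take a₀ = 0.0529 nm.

r_n = n²a₀/Z ⇒ Z = n²a₀/r = 1² × 0.0529 / 0.0176 ≈ 3.01
Z = 3

3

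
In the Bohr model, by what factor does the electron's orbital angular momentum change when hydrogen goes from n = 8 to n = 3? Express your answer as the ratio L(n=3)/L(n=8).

3/8

L = nℏ depends only on n, so L ∝ n.
L(n=3)/L(n=8) = (3/8)^1 = 3/8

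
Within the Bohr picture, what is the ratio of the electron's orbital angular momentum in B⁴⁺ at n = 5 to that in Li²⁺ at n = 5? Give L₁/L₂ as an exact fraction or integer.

L = nℏ is independent of Z.
L₁/L₂ = n₁/n₂ = 5/5 = 1

1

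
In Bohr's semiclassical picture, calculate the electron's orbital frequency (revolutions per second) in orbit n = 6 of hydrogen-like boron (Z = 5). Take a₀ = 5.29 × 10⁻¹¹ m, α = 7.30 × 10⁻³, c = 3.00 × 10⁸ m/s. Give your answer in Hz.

r = n²a₀/Z = 3.81 × 10⁻¹⁰ m, v = Zαc/n = 1.82 × 10⁶ m/s
f = v/(2πr) = 7.63 × 10¹⁴ Hz

7.63 × 10¹⁴ Hz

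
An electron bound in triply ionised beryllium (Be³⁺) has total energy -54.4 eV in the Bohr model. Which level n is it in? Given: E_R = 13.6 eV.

E_n = −E_R Z²/n² ⇒ n² = E_R Z²/(−E_n) = 13.6 × 4² / 54.4 ≈ 4.00
n = 2

2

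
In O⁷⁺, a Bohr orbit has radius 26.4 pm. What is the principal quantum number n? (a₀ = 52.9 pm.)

r_n = n²a₀/Z ⇒ n² = rZ/a₀ = 26.4 × 8 / 52.9 ≈ 3.99
n = 2

2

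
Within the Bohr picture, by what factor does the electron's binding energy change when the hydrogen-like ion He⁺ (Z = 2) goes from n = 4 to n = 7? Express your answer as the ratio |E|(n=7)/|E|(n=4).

|E| ∝ Z^2 · n^-2; with Z fixed, |E| ∝ n^-2.
|E|(n=7)/|E|(n=4) = (7/4)^-2 = 16/49

16/49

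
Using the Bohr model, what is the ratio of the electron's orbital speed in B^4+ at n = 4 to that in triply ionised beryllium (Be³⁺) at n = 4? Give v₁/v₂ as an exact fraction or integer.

v ∝ Z^1 · n^-1
v₁/v₂ = (5/4)^1 · (4/4)^-1 = 5/4

5/4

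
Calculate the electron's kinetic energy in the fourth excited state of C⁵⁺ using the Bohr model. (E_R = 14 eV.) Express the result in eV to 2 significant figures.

20 eV

For a Coulomb orbit the virial theorem gives K = −E_n.
E_n = −E_R·Z²/n², so K = E_R·Z²/n² = 14 × 6²/5² = 20 eV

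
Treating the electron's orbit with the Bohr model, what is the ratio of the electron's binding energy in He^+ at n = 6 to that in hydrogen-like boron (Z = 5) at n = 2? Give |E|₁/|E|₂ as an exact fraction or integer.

|E| ∝ Z^2 · n^-2
|E|₁/|E|₂ = (2/5)^2 · (6/2)^-2 = 4/225

4/225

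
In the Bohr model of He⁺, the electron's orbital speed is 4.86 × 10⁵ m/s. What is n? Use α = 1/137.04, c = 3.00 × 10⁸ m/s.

v_n = Zαc/n ⇒ n = Zαc/v = 2 × 0.00730 × 3.00 × 10⁸ / 4.86 × 10⁵ ≈ 9.01
n = 9

9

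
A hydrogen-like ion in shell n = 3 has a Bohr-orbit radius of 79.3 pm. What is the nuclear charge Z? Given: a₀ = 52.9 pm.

r_n = n²a₀/Z ⇒ Z = n²a₀/r = 3² × 52.9 / 79.3 ≈ 6.00
Z = 6

6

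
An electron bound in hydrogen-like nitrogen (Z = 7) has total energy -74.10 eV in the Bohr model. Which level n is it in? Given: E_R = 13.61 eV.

E_n = −E_R Z²/n² ⇒ n² = E_R Z²/(−E_n) = 13.61 × 7² / 74.10 ≈ 9.00
n = 3

3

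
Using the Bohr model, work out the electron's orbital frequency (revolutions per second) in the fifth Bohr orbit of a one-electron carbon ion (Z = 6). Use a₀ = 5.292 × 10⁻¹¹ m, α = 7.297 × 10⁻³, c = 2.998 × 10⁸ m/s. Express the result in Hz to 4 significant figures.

r = n²a₀/Z = 2.205 × 10⁻¹⁰ m, v = Zαc/n = 2.625 × 10⁶ m/s
f = v/(2πr) = 1.895 × 10¹⁵ Hz

1.895 × 10¹⁵ Hz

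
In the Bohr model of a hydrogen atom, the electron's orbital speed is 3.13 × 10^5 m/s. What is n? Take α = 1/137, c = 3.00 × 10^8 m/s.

v_n = Zαc/n ⇒ n = Zαc/v = 1 × 0.00730 × 3.00 × 10^8 / 3.13 × 10^5 ≈ 7.00
n = 7

7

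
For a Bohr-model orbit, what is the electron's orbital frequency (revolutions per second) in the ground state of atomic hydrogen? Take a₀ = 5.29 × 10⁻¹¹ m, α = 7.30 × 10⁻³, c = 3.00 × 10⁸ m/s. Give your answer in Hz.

r = n²a₀/Z = 5.29 × 10⁻¹¹ m, v = Zαc/n = 2.19 × 10⁶ m/s
f = v/(2πr) = 6.59 × 10¹⁵ Hz

6.59 × 10¹⁵ Hz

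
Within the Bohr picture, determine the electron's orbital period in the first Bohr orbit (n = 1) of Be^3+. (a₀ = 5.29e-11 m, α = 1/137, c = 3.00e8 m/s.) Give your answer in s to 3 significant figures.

r = n²a₀/Z = 1²·5.29e-11/4 = 1.32e-11 m
v = Zαc/n = 4·0.00730·3.00e8/1 = 8.76e6 m/s
T = 2πr/v = 9.49e-18 s

9.49e-18 s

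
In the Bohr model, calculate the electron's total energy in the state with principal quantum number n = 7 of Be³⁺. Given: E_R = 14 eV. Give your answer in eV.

E_n = −E_R·Z²/n² = −14 × 4²/7² = -4.6 eV

-4.6 eV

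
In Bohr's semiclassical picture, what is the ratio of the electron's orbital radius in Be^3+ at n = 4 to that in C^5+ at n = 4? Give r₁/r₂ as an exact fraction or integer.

r ∝ Z^-1 · n^2
r₁/r₂ = (4/6)^-1 · (4/4)^2 = 3/2

3/2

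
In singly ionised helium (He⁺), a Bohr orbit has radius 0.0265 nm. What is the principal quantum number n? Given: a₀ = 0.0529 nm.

r_n = n²a₀/Z ⇒ n² = rZ/a₀ = 0.0265 × 2 / 0.0529 ≈ 1.00
n = 1

1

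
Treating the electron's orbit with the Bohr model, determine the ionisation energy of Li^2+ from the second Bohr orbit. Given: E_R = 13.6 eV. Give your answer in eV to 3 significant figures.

30.6 eV

E_n = −E_R·Z²/n² = −13.6 × 3²/2² eV = -30.6 eV
Ionisation energy = −E_n = 30.6 eV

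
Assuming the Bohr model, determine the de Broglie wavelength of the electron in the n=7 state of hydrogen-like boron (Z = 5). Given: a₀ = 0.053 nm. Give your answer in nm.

The Bohr quantisation condition is nλ = 2πr_n.
r_n = n²a₀/Z = 0.52 nm
λ = 2πr_n/n = 2π·0.52/7 = 0.47 nm

0.47 nm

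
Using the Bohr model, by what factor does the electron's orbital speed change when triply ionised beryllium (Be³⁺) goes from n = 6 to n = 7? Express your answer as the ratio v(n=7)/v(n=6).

6/7

v ∝ Z^1 · n^-1; with Z fixed, v ∝ n^-1.
v(n=7)/v(n=6) = (7/6)^-1 = 6/7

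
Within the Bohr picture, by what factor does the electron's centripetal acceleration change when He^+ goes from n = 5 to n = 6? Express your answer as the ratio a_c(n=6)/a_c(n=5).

a_c ∝ Z^3 · n^-4; with Z fixed, a_c ∝ n^-4.
a_c(n=6)/a_c(n=5) = (6/5)^-4 = 625/1296

625/1296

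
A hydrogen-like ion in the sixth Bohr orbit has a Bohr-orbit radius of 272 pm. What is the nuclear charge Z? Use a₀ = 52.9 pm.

7

r_n = n²a₀/Z ⇒ Z = n²a₀/r = 6² × 52.9 / 272 ≈ 7.00
Z = 7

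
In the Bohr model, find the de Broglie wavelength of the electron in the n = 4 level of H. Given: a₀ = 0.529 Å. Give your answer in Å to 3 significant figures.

13.3 Å

The Bohr quantisation condition is nλ = 2πr_n.
r_n = n²a₀/Z = 8.46 Å
λ = 2πr_n/n = 2π·8.46/4 = 13.3 Å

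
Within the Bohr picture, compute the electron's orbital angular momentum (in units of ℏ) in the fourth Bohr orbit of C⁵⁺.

L_n = nℏ, so L/ℏ = n = 4.

4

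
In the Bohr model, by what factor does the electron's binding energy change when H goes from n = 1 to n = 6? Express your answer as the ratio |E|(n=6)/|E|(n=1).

|E| ∝ Z^2 · n^-2; with Z fixed, |E| ∝ n^-2.
|E|(n=6)/|E|(n=1) = (6/1)^-2 = 1/36

1/36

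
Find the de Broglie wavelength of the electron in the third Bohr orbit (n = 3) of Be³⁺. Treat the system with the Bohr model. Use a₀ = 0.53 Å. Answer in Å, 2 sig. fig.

The Bohr quantisation condition is nλ = 2πr_n.
r_n = n²a₀/Z = 1.2 Å
λ = 2πr_n/n = 2π·1.2/3 = 2.5 Å

2.5 Å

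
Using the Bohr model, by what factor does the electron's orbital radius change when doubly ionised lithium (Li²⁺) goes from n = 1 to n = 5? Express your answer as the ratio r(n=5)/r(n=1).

r ∝ Z^-1 · n^2; with Z fixed, r ∝ n^2.
r(n=5)/r(n=1) = (5/1)^2 = 25

25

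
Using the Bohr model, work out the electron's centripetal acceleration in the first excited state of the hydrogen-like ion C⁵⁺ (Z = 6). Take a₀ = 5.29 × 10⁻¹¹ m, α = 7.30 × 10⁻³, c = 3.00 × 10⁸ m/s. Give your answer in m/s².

r = n²a₀/Z = 3.53 × 10⁻¹¹ m, v = Zαc/n = 6.57 × 10⁶ m/s
a = v²/r = (6.57 × 10⁶)² / 3.53 × 10⁻¹¹ = 1.22 × 10²⁴ m/s²

1.22 × 10²⁴ m/s²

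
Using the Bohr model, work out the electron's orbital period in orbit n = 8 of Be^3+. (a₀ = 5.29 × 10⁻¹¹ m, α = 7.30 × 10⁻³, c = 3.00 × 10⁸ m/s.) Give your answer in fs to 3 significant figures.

r = n²a₀/Z = 8²·5.29 × 10⁻¹¹/4 = 8.46 × 10⁻¹⁰ m
v = Zαc/n = 4·0.00730·3.00 × 10⁸/8 = 1.09 × 10⁶ m/s
T = 2πr/v = 4.86 × 10⁻¹⁵ s = 4.86 fs

4.86 fs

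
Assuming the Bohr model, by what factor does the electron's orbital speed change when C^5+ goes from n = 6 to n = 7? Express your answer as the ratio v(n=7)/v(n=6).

v ∝ Z^1 · n^-1; with Z fixed, v ∝ n^-1.
v(n=7)/v(n=6) = (7/6)^-1 = 6/7

6/7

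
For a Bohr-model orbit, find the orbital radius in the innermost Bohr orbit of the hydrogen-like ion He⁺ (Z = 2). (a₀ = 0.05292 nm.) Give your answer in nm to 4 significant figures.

0.02646 nm

r_n = n²a₀/Z = 1² × 0.05292 / 2
    = 1 × 0.05292 / 2 = 0.02646 nm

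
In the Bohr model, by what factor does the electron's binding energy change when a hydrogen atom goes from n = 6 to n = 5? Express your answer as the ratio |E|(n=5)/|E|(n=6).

36/25

|E| ∝ Z^2 · n^-2; with Z fixed, |E| ∝ n^-2.
|E|(n=5)/|E|(n=6) = (5/6)^-2 = 36/25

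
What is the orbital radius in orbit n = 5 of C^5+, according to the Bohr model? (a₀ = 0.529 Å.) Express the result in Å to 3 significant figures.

r_n = n²a₀/Z = 5² × 0.529 / 6
    = 25 × 0.529 / 6 = 2.20 Å

2.20 Å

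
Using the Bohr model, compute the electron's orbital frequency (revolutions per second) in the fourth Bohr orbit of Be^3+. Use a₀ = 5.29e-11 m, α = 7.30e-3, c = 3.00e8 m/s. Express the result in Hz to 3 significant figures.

1.65e15 Hz

r = n²a₀/Z = 2.12e-10 m, v = Zαc/n = 2.19e6 m/s
f = v/(2πr) = 1.65e15 Hz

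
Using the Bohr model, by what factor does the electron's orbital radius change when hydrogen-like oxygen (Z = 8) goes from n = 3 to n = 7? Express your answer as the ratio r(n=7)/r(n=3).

r ∝ Z^-1 · n^2; with Z fixed, r ∝ n^2.
r(n=7)/r(n=3) = (7/3)^2 = 49/9

49/9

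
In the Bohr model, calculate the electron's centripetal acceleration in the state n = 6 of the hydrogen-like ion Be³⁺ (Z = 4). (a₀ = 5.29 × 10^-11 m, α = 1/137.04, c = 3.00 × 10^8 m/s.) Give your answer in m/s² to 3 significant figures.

4.47 × 10^21 m/s²

r = n²a₀/Z = 4.76 × 10^-10 m, v = Zαc/n = 1.46 × 10^6 m/s
a = v²/r = (1.46 × 10^6)² / 4.76 × 10^-10 = 4.47 × 10^21 m/s²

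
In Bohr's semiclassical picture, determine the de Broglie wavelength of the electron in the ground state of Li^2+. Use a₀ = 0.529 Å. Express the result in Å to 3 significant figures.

The Bohr quantisation condition is nλ = 2πr_n.
r_n = n²a₀/Z = 0.176 Å
λ = 2πr_n/n = 2π·0.176/1 = 1.11 Å

1.11 Å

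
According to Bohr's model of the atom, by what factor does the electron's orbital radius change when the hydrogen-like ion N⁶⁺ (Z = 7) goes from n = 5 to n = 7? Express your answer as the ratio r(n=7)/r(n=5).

r ∝ Z^-1 · n^2; with Z fixed, r ∝ n^2.
r(n=7)/r(n=5) = (7/5)^2 = 49/25

49/25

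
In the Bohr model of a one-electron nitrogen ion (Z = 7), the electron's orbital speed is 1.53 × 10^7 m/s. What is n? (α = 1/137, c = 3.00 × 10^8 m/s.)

v_n = Zαc/n ⇒ n = Zαc/v = 7 × 0.00730 × 3.00 × 10^8 / 1.53 × 10^7 ≈ 1.00
n = 1

1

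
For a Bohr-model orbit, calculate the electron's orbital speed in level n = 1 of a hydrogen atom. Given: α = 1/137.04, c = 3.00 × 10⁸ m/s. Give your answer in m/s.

2.19 × 10⁶ m/s

v_n = Zαc/n = 1 × 0.00730 × 3.00 × 10⁸ / 1
    = 2.19 × 10⁶ m/s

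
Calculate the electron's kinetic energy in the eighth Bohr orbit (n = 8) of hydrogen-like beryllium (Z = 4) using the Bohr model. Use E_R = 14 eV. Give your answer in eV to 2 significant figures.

3.5 eV

For a Coulomb orbit the virial theorem gives K = −E_n.
E_n = −E_R·Z²/n², so K = E_R·Z²/n² = 14 × 4²/8² = 3.5 eV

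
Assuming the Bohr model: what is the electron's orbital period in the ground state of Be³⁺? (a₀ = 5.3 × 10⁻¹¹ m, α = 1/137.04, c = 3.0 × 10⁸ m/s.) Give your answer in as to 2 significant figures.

9.5 as

r = n²a₀/Z = 1²·5.3 × 10⁻¹¹/4 = 1.3 × 10⁻¹¹ m
v = Zαc/n = 4·0.0073·3.0 × 10⁸/1 = 8.8 × 10⁶ m/s
T = 2πr/v = 9.5 × 10⁻¹⁸ s = 9.5 as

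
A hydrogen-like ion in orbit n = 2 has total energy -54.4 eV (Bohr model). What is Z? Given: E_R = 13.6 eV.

E_n = −E_R Z²/n² ⇒ Z² = −E_n n²/E_R = 54.4 × 2² / 13.6 ≈ 16.00
Z = 4

4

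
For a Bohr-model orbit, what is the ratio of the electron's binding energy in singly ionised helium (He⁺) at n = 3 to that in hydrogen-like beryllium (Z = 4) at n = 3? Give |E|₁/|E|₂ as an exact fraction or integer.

1/4

|E| ∝ Z^2 · n^-2
|E|₁/|E|₂ = (2/4)^2 · (3/3)^-2 = 1/4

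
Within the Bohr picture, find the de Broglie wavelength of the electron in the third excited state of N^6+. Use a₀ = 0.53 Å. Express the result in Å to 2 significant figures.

1.9 Å

The Bohr quantisation condition is nλ = 2πr_n.
r_n = n²a₀/Z = 1.2 Å
λ = 2πr_n/n = 2π·1.2/4 = 1.9 Å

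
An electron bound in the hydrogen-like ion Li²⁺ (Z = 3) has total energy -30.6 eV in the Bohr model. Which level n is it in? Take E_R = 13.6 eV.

E_n = −E_R Z²/n² ⇒ n² = E_R Z²/(−E_n) = 13.6 × 3² / 30.6 ≈ 4.00
n = 2

2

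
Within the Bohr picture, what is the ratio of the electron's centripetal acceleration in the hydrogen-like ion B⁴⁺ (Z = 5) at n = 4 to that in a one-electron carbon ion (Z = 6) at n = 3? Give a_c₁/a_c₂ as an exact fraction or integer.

a_c ∝ Z^3 · n^-4
a_c₁/a_c₂ = (5/6)^3 · (4/3)^-4 = 375/2048

375/2048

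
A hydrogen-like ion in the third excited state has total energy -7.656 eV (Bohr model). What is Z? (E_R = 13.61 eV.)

E_n = −E_R Z²/n² ⇒ Z² = −E_n n²/E_R = 7.656 × 4² / 13.61 ≈ 9.00
Z = 3

3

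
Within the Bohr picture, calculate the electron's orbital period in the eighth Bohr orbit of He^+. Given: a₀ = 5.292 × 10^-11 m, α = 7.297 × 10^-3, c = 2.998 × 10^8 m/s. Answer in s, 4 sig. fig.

1.946 × 10^-14 s

r = n²a₀/Z = 8²·5.292 × 10^-11/2 = 1.693 × 10^-9 m
v = Zαc/n = 2·0.007297·2.998 × 10^8/8 = 5.469 × 10^5 m/s
T = 2πr/v = 1.946 × 10^-14 s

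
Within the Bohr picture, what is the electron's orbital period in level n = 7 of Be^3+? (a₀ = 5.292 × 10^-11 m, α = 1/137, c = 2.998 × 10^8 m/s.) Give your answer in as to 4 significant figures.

3257 as

r = n²a₀/Z = 7²·5.292 × 10^-11/4 = 6.483 × 10^-10 m
v = Zαc/n = 4·0.007299·2.998 × 10^8/7 = 1.250 × 10^6 m/s
T = 2πr/v = 3.257 × 10^-15 s = 3257 as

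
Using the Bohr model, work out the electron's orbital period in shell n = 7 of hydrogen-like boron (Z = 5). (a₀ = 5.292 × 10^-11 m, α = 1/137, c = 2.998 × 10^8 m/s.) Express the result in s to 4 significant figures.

2.085 × 10^-15 s

r = n²a₀/Z = 7²·5.292 × 10^-11/5 = 5.186 × 10^-10 m
v = Zαc/n = 5·0.007299·2.998 × 10^8/7 = 1.563 × 10^6 m/s
T = 2πr/v = 2.085 × 10^-15 s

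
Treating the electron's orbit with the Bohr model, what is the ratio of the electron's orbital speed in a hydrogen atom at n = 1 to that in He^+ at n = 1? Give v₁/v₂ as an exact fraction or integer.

v ∝ Z^1 · n^-1
v₁/v₂ = (1/2)^1 · (1/1)^-1 = 1/2

1/2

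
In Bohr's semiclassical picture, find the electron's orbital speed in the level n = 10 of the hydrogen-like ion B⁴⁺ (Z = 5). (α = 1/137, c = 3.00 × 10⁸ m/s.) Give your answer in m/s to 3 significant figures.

1.09 × 10⁶ m/s

v_n = Zαc/n = 5 × 0.00730 × 3.00 × 10⁸ / 10
    = 1.09 × 10⁶ m/s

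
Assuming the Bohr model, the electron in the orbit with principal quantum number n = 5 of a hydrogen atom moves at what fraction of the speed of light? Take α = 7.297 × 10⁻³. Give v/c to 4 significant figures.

v_n = Zαc/n, so v/c = Zα/n = 1 × 0.007297 / 5 = 0.001459

0.001459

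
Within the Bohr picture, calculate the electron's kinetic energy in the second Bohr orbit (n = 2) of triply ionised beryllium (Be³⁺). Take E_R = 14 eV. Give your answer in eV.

56 eV

For a Coulomb orbit the virial theorem gives K = −E_n.
E_n = −E_R·Z²/n², so K = E_R·Z²/n² = 14 × 4²/2² = 56 eV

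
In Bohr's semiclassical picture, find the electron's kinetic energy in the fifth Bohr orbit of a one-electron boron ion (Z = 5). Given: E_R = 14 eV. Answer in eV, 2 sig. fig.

14 eV

For a Coulomb orbit the virial theorem gives K = −E_n.
E_n = −E_R·Z²/n², so K = E_R·Z²/n² = 14 × 5²/5² = 14 eV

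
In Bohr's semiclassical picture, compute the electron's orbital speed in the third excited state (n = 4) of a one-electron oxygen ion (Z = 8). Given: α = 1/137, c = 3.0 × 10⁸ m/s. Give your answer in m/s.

4.4 × 10⁶ m/s

v_n = Zαc/n = 8 × 0.0073 × 3.0 × 10⁸ / 4
    = 4.4 × 10⁶ m/s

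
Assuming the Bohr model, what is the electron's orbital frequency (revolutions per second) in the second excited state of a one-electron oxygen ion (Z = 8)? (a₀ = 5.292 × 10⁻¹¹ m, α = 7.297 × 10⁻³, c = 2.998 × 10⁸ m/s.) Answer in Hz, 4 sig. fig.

1.560 × 10¹⁶ Hz

r = n²a₀/Z = 5.954 × 10⁻¹¹ m, v = Zαc/n = 5.834 × 10⁶ m/s
f = v/(2πr) = 1.560 × 10¹⁶ Hz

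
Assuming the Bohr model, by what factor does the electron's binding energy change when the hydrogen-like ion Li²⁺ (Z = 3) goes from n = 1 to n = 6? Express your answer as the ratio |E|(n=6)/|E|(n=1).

1/36

|E| ∝ Z^2 · n^-2; with Z fixed, |E| ∝ n^-2.
|E|(n=6)/|E|(n=1) = (6/1)^-2 = 1/36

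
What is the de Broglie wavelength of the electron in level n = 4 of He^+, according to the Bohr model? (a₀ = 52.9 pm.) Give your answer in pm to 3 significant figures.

665 pm

The Bohr quantisation condition is nλ = 2πr_n.
r_n = n²a₀/Z = 423 pm
λ = 2πr_n/n = 2π·423/4 = 665 pm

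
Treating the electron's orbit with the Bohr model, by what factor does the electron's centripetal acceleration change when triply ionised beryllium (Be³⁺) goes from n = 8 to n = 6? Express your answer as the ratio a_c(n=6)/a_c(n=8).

256/81

a_c ∝ Z^3 · n^-4; with Z fixed, a_c ∝ n^-4.
a_c(n=6)/a_c(n=8) = (6/8)^-4 = 256/81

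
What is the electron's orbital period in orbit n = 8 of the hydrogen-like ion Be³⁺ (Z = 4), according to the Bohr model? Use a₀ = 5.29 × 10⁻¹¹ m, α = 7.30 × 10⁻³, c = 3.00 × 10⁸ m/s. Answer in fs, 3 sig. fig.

4.86 fs

r = n²a₀/Z = 8²·5.29 × 10⁻¹¹/4 = 8.46 × 10⁻¹⁰ m
v = Zαc/n = 4·0.00730·3.00 × 10⁸/8 = 1.09 × 10⁶ m/s
T = 2πr/v = 4.86 × 10⁻¹⁵ s = 4.86 fs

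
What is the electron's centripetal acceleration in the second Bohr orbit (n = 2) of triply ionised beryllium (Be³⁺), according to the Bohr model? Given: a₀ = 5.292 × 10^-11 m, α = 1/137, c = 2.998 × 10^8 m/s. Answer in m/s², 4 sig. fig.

r = n²a₀/Z = 5.292 × 10^-11 m, v = Zαc/n = 4.377 × 10^6 m/s
a = v²/r = (4.377 × 10^6)² / 5.292 × 10^-11 = 3.620 × 10^23 m/s²

3.620 × 10^23 m/s²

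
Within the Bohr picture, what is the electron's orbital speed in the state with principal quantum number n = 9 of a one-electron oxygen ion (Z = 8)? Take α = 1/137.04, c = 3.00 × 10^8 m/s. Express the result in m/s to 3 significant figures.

v_n = Zαc/n = 8 × 0.00730 × 3.00 × 10^8 / 9
    = 1.95 × 10^6 m/s

1.95 × 10^6 m/s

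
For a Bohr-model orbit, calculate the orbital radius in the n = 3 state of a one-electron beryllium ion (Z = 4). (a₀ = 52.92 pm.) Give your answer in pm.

119.1 pm

r_n = n²a₀/Z = 3² × 52.92 / 4
    = 9 × 52.92 / 4 = 119.1 pm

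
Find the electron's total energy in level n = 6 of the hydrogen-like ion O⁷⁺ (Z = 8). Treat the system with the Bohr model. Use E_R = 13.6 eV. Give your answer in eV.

E_n = −E_R·Z²/n² = −13.6 × 8²/6² = -24.2 eV

-24.2 eV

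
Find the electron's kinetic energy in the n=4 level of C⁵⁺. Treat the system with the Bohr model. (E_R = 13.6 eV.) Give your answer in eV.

30.6 eV

For a Coulomb orbit the virial theorem gives K = −E_n.
E_n = −E_R·Z²/n², so K = E_R·Z²/n² = 13.6 × 6²/4² = 30.6 eV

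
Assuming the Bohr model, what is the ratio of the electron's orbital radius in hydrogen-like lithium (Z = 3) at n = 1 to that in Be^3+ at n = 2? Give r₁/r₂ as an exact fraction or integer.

r ∝ Z^-1 · n^2
r₁/r₂ = (3/4)^-1 · (1/2)^2 = 1/3

1/3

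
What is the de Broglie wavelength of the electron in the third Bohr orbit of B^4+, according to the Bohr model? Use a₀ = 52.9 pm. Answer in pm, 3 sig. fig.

199 pm

The Bohr quantisation condition is nλ = 2πr_n.
r_n = n²a₀/Z = 95.2 pm
λ = 2πr_n/n = 2π·95.2/3 = 199 pm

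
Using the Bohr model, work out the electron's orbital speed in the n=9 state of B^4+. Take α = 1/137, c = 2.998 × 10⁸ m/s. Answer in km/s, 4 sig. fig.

v_n = Zαc/n = 5 × 0.007299 × 2.998 × 10⁸ / 9
    = 1216 km/s

1216 km/s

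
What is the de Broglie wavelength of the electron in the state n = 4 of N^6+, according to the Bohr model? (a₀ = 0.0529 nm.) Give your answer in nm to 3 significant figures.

The Bohr quantisation condition is nλ = 2πr_n.
r_n = n²a₀/Z = 0.121 nm
λ = 2πr_n/n = 2π·0.121/4 = 0.190 nm

0.190 nm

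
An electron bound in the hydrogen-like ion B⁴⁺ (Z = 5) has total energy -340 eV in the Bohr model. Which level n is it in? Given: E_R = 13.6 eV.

1

E_n = −E_R Z²/n² ⇒ n² = E_R Z²/(−E_n) = 13.6 × 5² / 340 ≈ 1.00
n = 1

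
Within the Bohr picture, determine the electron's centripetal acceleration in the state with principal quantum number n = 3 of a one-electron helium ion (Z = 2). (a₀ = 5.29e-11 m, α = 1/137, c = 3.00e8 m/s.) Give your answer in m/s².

8.95e21 m/s²

r = n²a₀/Z = 2.38e-10 m, v = Zαc/n = 1.46e6 m/s
a = v²/r = (1.46e6)² / 2.38e-10 = 8.95e21 m/s²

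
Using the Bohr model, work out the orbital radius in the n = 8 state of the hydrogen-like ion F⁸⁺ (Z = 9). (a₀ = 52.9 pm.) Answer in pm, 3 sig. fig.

376 pm

r_n = n²a₀/Z = 8² × 52.9 / 9
    = 64 × 52.9 / 9 = 376 pm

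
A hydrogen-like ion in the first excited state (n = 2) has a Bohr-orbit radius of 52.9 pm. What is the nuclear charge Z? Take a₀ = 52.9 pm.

r_n = n²a₀/Z ⇒ Z = n²a₀/r = 2² × 52.9 / 52.9 ≈ 4.00
Z = 4

4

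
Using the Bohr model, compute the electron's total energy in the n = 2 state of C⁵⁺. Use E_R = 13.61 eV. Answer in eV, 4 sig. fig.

E_n = −E_R·Z²/n² = −13.61 × 6²/2² = -122.5 eV

-122.5 eV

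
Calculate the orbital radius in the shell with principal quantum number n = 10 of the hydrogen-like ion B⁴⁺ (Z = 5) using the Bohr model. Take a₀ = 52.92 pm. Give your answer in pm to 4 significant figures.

1058 pm

r_n = n²a₀/Z = 10² × 52.92 / 5
    = 100 × 52.92 / 5 = 1058 pm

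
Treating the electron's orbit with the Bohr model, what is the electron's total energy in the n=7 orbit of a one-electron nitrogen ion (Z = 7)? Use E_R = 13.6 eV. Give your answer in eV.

-13.6 eV

E_n = −E_R·Z²/n² = −13.6 × 7²/7² = -13.6 eV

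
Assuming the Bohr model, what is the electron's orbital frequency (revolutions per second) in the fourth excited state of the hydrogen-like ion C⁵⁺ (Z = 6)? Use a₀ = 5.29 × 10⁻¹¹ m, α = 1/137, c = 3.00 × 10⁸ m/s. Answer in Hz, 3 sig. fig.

r = n²a₀/Z = 2.20 × 10⁻¹⁰ m, v = Zαc/n = 2.63 × 10⁶ m/s
f = v/(2πr) = 1.90 × 10¹⁵ Hz

1.90 × 10¹⁵ Hz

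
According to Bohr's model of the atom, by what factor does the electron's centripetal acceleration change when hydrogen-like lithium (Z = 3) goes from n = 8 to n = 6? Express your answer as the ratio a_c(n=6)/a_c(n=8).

a_c ∝ Z^3 · n^-4; with Z fixed, a_c ∝ n^-4.
a_c(n=6)/a_c(n=8) = (6/8)^-4 = 256/81

256/81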